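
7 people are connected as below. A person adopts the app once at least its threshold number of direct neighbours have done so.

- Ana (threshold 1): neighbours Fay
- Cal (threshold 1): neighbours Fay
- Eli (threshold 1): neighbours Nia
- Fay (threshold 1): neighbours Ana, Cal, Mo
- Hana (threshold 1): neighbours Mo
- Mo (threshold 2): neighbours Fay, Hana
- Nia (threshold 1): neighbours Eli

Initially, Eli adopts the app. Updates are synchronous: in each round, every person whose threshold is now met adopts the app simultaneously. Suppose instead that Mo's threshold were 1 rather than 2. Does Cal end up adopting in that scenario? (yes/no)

no

With Mo's threshold at 1:
Round 1 — Eli adopts the app (initial).
Round 2 — checking thresholds:
  Nia: 1 of 1 neighbours ≥ 1, adopts the app.
Round 3 — no new adoptions; cascade stops.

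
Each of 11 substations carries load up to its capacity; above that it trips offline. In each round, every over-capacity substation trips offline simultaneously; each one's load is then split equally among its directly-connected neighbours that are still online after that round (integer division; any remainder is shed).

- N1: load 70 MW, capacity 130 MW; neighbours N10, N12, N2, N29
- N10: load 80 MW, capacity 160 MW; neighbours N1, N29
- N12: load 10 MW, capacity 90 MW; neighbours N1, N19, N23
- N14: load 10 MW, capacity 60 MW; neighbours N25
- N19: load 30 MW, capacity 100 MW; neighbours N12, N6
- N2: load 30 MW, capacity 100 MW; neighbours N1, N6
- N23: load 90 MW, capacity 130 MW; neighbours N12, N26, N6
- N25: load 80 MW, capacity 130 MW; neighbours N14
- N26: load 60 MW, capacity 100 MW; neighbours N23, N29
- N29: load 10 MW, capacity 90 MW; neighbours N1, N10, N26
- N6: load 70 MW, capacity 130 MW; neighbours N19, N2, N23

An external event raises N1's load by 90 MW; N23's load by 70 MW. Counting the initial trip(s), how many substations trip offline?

9

Round 1 — N1 at 160 > 130; N23 at 160 > 130. N1, N23 trip offline.
  N1 sheds 160 MW to N10, N12, N2, N29: 40 each.
    N10: 80+40 = 120 ≤ 160
    N12: 10+40 = 50 ≤ 90
    N2: 30+40 = 70 ≤ 100
    N29: 10+40 = 50 ≤ 90
  N23 sheds 160 MW to N12, N26, N6: 53 each (1 lost).
    N12: 50+53 = 103 > 90
    N26: 60+53 = 113 > 100
    N6: 70+53 = 123 ≤ 130
Round 2 — N12, N26 trip offline.
  N12 sheds 103 MW to N19: 103 each.
    N19: 30+103 = 133 > 100
  N26 sheds 113 MW to N29: 113 each.
    N29: 50+113 = 163 > 90
Round 3 — N19, N29 trip offline.
  N19 sheds 133 MW to N6: 133 each.
    N6: 123+133 = 256 > 130
  N29 sheds 163 MW to N10: 163 each.
    N10: 120+163 = 283 > 160
Round 4 — N10, N6 trip offline.
  N10 sheds 283 MW: no online neighbours, lost.
  N6 sheds 256 MW to N2: 256 each.
    N2: 70+256 = 326 > 100
Round 5 — N2 trips offline.
  N2 sheds 326 MW: no online neighbours, lost.
No further trips.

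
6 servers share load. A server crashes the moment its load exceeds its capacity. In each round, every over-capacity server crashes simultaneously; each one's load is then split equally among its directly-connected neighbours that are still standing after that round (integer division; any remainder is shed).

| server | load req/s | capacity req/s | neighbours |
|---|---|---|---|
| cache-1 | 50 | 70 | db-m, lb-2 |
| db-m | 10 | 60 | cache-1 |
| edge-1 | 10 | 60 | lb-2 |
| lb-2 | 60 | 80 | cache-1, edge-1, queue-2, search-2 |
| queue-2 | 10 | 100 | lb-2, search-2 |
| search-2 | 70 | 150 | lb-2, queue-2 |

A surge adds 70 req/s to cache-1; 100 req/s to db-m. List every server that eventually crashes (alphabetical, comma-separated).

cache-1, db-m, edge-1, lb-2

Round 1 — cache-1 at 120 > 70; db-m at 110 > 60. cache-1, db-m crash.
  cache-1 sheds 120 req/s to lb-2: 120 each.
    lb-2: 60+120 = 180 > 80
  db-m sheds 110 req/s: no online neighbours, lost.
Round 2 — lb-2 crashes.
  lb-2 sheds 180 req/s to edge-1, queue-2, search-2: 60 each.
    edge-1: 10+60 = 70 > 60
    queue-2: 10+60 = 70 ≤ 100
    search-2: 70+60 = 130 ≤ 150
Round 3 — edge-1 crashes.
  edge-1 sheds 70 req/s: no online neighbours, lost.
No further crashes.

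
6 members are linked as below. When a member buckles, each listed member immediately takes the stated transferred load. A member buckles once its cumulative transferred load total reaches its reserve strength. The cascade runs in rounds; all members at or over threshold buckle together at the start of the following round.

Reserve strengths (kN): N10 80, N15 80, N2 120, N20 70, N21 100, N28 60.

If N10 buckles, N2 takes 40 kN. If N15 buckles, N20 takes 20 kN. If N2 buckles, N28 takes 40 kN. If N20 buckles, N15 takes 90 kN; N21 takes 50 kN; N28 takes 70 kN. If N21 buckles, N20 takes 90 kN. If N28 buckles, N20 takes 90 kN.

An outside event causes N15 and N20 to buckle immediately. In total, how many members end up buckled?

3

Round 1 — N15, N20 buckle (initial).
  N21: +50 → 50 < 100
  N28: +70 → 70 ≥ 60
Round 2 — N28 buckles.
No further bucklings.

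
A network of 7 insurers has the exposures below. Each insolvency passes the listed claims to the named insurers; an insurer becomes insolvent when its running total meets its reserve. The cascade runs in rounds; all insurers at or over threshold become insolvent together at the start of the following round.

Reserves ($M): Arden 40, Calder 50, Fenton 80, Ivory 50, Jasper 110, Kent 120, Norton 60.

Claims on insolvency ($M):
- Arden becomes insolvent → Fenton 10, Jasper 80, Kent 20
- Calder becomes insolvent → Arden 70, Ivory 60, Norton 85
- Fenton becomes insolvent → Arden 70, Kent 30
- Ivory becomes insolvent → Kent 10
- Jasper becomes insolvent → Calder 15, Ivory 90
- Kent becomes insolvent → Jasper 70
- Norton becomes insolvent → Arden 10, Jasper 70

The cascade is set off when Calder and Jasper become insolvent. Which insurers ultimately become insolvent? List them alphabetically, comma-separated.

Arden, Calder, Ivory, Jasper, Norton

Round 1 — Calder, Jasper become insolvent (initial).
  Arden: +70 → 70 ≥ 40
  Ivory: +60+90 → 150 ≥ 50
  Norton: +85 → 85 ≥ 60
Round 2 — Arden, Ivory, Norton become insolvent.
  Fenton: +10 → 10 < 80
  Kent: +20+10 → 30 < 120
No further insolvencies.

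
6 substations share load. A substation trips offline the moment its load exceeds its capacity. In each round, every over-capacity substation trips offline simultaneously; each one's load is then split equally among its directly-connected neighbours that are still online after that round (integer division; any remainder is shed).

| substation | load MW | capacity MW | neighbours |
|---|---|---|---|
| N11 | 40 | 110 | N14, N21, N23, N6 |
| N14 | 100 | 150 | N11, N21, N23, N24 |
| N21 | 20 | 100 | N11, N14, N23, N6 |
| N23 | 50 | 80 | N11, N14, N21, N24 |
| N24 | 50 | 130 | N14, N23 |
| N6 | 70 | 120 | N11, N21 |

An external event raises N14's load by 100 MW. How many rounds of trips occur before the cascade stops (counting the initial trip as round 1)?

Round 1 — N14 at 200 > 150. N14 trips offline.
  N14 sheds 200 MW to N11, N21, N23, N24: 50 each.
    N11: 40+50 = 90 ≤ 110
    N21: 20+50 = 70 ≤ 100
    N23: 50+50 = 100 > 80
    N24: 50+50 = 100 ≤ 130
Round 2 — N23 trips offline.
  N23 sheds 100 MW to N11, N21, N24: 33 each (1 lost).
    N11: 90+33 = 123 > 110
    N21: 70+33 = 103 > 100
    N24: 100+33 = 133 > 130
Round 3 — N11, N21, N24 trip offline.
  N11 sheds 123 MW to N6: 123 each.
    N6: 70+123 = 193 > 120
  N21 sheds 103 MW to N6: 103 each.
    N6: 193+103 = 296 > 120
  N24 sheds 133 MW: no online neighbours, lost.
Round 4 — N6 trips offline.
  N6 sheds 296 MW: no online neighbours, lost.
No further trips.

4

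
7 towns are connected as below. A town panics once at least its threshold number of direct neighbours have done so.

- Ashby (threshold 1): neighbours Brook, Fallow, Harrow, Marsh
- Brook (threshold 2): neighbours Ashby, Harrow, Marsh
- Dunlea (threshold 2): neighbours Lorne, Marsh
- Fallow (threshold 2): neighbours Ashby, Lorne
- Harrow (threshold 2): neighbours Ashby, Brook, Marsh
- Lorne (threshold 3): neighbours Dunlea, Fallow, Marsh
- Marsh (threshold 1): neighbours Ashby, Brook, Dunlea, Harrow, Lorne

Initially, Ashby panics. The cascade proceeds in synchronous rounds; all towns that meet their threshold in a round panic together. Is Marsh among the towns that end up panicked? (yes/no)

yes

Round 1 — Ashby panics (initial).
Round 2 — checking thresholds:
  Brook: 1 of 3 neighbours < 2, below threshold.
  Fallow: 1 of 2 neighbours < 2, below threshold.
  Harrow: 1 of 3 neighbours < 2, below threshold.
  Marsh: 1 of 5 neighbours ≥ 1, panics.
Round 3 — checking thresholds:
  Brook: 2 of 3 neighbours ≥ 2, panics.
  Dunlea: 1 of 2 neighbours < 2, below threshold.
  Fallow: 1 of 2 neighbours < 2, below threshold.
  Harrow: 2 of 3 neighbours ≥ 2, panics.
  Lorne: 1 of 3 neighbours < 3, below threshold.
Round 4 — no new panics; cascade stops.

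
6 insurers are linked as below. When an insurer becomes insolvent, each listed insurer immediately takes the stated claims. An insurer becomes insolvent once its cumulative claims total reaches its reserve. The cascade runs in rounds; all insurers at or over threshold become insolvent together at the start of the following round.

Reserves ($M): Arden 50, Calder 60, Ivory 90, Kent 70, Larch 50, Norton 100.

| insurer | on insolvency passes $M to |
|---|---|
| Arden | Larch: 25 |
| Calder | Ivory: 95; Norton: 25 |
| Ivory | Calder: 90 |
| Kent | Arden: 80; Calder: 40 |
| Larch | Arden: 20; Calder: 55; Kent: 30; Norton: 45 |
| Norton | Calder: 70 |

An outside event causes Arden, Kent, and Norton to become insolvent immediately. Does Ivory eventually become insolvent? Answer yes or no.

Round 1 — Arden, Kent, Norton become insolvent (initial).
  Calder: +40+70 → 110 ≥ 60
  Larch: +25 → 25 < 50
Round 2 — Calder becomes insolvent.
  Ivory: +95 → 95 ≥ 90
Round 3 — Ivory becomes insolvent.
No further insolvencies.

yes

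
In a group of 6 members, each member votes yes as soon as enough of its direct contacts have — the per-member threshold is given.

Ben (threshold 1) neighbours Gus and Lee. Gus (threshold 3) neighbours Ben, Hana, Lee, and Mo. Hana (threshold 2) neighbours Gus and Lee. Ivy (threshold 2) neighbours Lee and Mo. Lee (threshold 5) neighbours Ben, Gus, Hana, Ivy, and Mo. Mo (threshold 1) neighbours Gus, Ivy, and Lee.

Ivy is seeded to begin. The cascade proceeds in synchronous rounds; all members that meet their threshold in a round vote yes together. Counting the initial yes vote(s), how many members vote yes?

2

Round 1 — Ivy votes yes (initial).
Round 2 — checking thresholds:
  Lee: 1 of 5 neighbours < 5, not yet.
  Mo: 1 of 3 neighbours ≥ 1, votes yes.
Round 3 — no new yes votes; cascade stops.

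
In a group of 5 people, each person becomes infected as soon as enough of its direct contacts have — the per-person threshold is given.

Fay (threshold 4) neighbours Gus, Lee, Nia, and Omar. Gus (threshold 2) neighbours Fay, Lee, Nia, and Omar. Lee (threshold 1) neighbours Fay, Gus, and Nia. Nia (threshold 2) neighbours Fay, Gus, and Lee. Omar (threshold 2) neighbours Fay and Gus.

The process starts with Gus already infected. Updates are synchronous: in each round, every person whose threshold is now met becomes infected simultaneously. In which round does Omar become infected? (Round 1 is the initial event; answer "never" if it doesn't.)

never

Round 1 — Gus becomes infected (initial).
Round 2 — checking thresholds:
  Fay: 1 of 4 neighbours < 4, not yet.
  Lee: 1 of 3 neighbours ≥ 1, becomes infected.
  Nia: 1 of 3 neighbours < 2, not yet.
  Omar: 1 of 2 neighbours < 2, not yet.
Round 3 — checking thresholds:
  Fay: 2 of 4 neighbours < 4, not yet.
  Nia: 2 of 3 neighbours ≥ 2, becomes infected.
  Omar: 1 of 2 neighbours < 2, not yet.
Round 4 — no new infections; cascade stops.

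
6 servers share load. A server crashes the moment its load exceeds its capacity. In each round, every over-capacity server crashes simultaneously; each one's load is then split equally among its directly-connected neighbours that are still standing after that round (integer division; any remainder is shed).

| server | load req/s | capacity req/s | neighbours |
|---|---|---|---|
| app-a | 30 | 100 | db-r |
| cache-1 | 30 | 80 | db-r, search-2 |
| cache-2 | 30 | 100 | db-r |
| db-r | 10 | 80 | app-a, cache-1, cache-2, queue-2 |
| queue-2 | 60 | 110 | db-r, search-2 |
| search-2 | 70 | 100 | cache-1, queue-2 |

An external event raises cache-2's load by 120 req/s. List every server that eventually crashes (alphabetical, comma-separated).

Round 1 — cache-2 at 150 > 100. cache-2 crashes.
  cache-2 sheds 150 req/s to db-r: 150 each.
    db-r: 10+150 = 160 > 80
Round 2 — db-r crashes.
  db-r sheds 160 req/s to app-a, cache-1, queue-2: 53 each (1 lost).
    app-a: 30+53 = 83 ≤ 100
    cache-1: 30+53 = 83 > 80
    queue-2: 60+53 = 113 > 110
Round 3 — cache-1, queue-2 crash.
  cache-1 sheds 83 req/s to search-2: 83 each.
    search-2: 70+83 = 153 > 100
  queue-2 sheds 113 req/s to search-2: 113 each.
    search-2: 153+113 = 266 > 100
Round 4 — search-2 crashes.
  search-2 sheds 266 req/s: no online neighbours, lost.
No further crashes.

cache-1, cache-2, db-r, queue-2, search-2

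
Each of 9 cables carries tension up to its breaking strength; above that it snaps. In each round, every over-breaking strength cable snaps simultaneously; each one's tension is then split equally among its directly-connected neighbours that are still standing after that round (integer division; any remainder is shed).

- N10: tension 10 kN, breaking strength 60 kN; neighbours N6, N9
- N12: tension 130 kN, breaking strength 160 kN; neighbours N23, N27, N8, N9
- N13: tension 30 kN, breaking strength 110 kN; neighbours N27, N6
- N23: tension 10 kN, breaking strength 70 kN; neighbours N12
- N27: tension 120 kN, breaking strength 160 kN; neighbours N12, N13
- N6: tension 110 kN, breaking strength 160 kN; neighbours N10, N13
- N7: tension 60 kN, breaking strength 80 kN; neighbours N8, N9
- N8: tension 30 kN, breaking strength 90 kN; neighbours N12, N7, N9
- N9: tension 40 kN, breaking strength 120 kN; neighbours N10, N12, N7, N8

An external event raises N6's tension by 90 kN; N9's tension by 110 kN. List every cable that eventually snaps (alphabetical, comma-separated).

Round 1 — N6 at 200 > 160; N9 at 150 > 120. N6, N9 snap.
  N6 sheds 200 kN to N10, N13: 100 each.
    N10: 10+100 = 110 > 60
    N13: 30+100 = 130 > 110
  N9 sheds 150 kN to N10, N12, N7, N8: 37 each (2 lost).
    N10: 110+37 = 147 > 60
    N12: 130+37 = 167 > 160
    N7: 60+37 = 97 > 80
    N8: 30+37 = 67 ≤ 90
Round 2 — N10, N12, N13, N7 snap.
  N10 sheds 147 kN: no online neighbours, lost.
  N12 sheds 167 kN to N23, N27, N8: 55 each (2 lost).
    N23: 10+55 = 65 ≤ 70
    N27: 120+55 = 175 > 160
    N8: 67+55 = 122 > 90
  N13 sheds 130 kN to N27: 130 each.
    N27: 175+130 = 305 > 160
  N7 sheds 97 kN to N8: 97 each.
    N8: 122+97 = 219 > 90
Round 3 — N27, N8 snap.
  N27 sheds 305 kN: no online neighbours, lost.
  N8 sheds 219 kN: no online neighbours, lost.
No further breaks.

N10, N12, N13, N27, N6, N7, N8, N9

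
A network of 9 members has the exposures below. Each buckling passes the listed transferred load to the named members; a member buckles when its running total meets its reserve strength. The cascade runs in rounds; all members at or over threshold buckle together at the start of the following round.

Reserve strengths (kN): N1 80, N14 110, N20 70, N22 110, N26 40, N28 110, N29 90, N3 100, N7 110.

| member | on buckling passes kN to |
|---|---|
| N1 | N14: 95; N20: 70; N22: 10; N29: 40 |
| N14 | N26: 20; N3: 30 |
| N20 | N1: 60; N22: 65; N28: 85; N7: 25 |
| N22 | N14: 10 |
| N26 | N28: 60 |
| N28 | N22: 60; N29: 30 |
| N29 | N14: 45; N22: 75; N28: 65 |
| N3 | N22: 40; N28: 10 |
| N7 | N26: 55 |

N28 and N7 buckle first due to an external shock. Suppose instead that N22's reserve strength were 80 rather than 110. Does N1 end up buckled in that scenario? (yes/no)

With N22's reserve strength at 80:
Round 1 — N28, N7 buckle (initial).
  N22: +60 → 60 < 80
  N26: +55 → 55 ≥ 40
  N29: +30 → 30 < 90
Round 2 — N26 buckles.
No further bucklings.

no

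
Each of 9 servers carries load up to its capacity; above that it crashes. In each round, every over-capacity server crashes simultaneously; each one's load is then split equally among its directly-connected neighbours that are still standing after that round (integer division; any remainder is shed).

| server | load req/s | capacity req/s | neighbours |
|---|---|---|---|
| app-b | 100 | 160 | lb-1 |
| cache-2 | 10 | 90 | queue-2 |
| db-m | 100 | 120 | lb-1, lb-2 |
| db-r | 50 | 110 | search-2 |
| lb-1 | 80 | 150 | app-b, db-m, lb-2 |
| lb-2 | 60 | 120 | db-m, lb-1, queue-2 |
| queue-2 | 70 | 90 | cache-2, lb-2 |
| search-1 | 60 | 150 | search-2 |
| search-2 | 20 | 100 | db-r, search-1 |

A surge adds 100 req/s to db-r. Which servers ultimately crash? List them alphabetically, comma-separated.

Round 1 — db-r at 150 > 110. db-r crashes.
  db-r sheds 150 req/s to search-2: 150 each.
    search-2: 20+150 = 170 > 100
Round 2 — search-2 crashes.
  search-2 sheds 170 req/s to search-1: 170 each.
    search-1: 60+170 = 230 > 150
Round 3 — search-1 crashes.
  search-1 sheds 230 req/s: no online neighbours, lost.
No further crashes.

db-r, search-1, search-2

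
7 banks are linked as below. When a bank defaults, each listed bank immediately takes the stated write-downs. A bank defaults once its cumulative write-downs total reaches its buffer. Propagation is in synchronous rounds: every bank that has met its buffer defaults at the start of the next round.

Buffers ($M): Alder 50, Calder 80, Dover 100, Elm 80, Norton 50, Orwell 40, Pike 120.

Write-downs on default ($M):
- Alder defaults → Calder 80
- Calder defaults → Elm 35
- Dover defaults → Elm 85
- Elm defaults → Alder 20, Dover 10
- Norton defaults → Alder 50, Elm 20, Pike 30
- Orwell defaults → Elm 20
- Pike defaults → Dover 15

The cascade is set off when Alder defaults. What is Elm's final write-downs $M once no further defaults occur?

35

Round 1 — Alder defaults (initial).
  Calder: +80 → 80 ≥ 80
Round 2 — Calder defaults.
  Elm: +35 → 35 < 80
No further defaults.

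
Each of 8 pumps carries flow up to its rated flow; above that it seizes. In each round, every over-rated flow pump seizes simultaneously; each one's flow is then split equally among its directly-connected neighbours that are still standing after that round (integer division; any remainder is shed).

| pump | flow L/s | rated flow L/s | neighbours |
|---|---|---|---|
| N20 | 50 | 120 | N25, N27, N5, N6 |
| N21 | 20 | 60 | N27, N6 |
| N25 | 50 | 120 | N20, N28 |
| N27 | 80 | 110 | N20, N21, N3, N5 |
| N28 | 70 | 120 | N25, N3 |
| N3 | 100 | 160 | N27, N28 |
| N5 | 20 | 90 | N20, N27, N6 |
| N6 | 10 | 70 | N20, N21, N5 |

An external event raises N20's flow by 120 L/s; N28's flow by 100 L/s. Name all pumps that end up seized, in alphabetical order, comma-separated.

N20, N21, N25, N27, N28, N3, N5, N6

Round 1 — N20 at 170 > 120; N28 at 170 > 120. N20, N28 seize.
  N20 sheds 170 L/s to N25, N27, N5, N6: 42 each (2 lost).
    N25: 50+42 = 92 ≤ 120
    N27: 80+42 = 122 > 110
    N5: 20+42 = 62 ≤ 90
    N6: 10+42 = 52 ≤ 70
  N28 sheds 170 L/s to N25, N3: 85 each.
    N25: 92+85 = 177 > 120
    N3: 100+85 = 185 > 160
Round 2 — N25, N27, N3 seize.
  N25 sheds 177 L/s: no online neighbours, lost.
  N27 sheds 122 L/s to N21, N5: 61 each.
    N21: 20+61 = 81 > 60
    N5: 62+61 = 123 > 90
  N3 sheds 185 L/s: no online neighbours, lost.
Round 3 — N21, N5 seize.
  N21 sheds 81 L/s to N6: 81 each.
    N6: 52+81 = 133 > 70
  N5 sheds 123 L/s to N6: 123 each.
    N6: 133+123 = 256 > 70
Round 4 — N6 seizes.
  N6 sheds 256 L/s: no online neighbours, lost.
No further seizures.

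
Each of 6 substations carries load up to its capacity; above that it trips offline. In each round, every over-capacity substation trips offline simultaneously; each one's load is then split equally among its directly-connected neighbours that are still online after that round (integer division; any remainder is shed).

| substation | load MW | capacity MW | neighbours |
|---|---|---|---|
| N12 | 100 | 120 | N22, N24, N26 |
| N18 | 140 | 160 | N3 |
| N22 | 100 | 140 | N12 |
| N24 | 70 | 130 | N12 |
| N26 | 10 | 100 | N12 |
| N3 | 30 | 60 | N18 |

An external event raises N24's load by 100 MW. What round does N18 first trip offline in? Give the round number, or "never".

never

Round 1 — N24 at 170 > 130. N24 trips offline.
  N24 sheds 170 MW to N12: 170 each.
    N12: 100+170 = 270 > 120
Round 2 — N12 trips offline.
  N12 sheds 270 MW to N22, N26: 135 each.
    N22: 100+135 = 235 > 140
    N26: 10+135 = 145 > 100
Round 3 — N22, N26 trip offline.
  N22 sheds 235 MW: no online neighbours, lost.
  N26 sheds 145 MW: no online neighbours, lost.
No further trips.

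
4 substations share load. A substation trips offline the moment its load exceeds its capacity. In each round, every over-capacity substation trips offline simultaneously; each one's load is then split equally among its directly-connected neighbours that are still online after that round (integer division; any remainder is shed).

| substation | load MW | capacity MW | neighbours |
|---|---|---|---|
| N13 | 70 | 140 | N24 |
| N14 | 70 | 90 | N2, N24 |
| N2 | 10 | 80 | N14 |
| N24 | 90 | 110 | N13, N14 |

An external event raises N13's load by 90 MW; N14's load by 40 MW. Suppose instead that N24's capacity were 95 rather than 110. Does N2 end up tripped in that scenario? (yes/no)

With N24's capacity at 95:
Round 1 — N13 at 160 > 140; N14 at 110 > 90. N13, N14 trip offline.
  N13 sheds 160 MW to N24: 160 each.
    N24: 90+160 = 250 > 95
  N14 sheds 110 MW to N2, N24: 55 each.
    N2: 10+55 = 65 ≤ 80
    N24: 250+55 = 305 > 95
Round 2 — N24 trips offline.
  N24 sheds 305 MW: no online neighbours, lost.
No further trips.

no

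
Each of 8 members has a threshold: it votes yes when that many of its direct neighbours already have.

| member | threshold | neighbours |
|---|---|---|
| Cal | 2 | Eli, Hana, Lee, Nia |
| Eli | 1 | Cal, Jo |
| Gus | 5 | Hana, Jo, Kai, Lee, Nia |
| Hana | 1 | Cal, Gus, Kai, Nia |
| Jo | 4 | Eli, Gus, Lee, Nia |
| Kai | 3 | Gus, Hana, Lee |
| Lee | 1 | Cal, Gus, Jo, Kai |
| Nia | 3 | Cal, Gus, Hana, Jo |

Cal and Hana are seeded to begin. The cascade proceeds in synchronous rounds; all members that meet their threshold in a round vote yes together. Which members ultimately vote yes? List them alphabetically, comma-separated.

Cal, Eli, Hana, Lee

Round 1 — Cal, Hana vote yes (initial).
Round 2 — checking thresholds:
  Eli: 1 of 2 neighbours ≥ 1, votes yes.
  Gus: 1 of 5 neighbours < 5, holds.
  Kai: 1 of 3 neighbours < 3, holds.
  Lee: 1 of 4 neighbours ≥ 1, votes yes.
  Nia: 2 of 4 neighbours < 3, holds.
Round 3 — no new yes votes; cascade stops.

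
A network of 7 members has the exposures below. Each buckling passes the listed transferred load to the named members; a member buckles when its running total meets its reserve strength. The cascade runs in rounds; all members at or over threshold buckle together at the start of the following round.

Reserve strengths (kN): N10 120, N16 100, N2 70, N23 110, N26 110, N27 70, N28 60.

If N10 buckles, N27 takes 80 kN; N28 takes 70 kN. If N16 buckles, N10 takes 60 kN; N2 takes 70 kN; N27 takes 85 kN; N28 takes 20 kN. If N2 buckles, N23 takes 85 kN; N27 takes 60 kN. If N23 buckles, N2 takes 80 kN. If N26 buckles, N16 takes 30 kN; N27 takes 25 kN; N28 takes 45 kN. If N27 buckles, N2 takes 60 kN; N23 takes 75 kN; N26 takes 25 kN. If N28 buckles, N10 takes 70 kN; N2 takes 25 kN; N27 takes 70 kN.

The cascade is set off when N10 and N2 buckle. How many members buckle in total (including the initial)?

5

Round 1 — N10, N2 buckle (initial).
  N23: +85 → 85 < 110
  N27: +80+60 → 140 ≥ 70
  N28: +70 → 70 ≥ 60
Round 2 — N27, N28 buckle.
  N23: +75 → 160 ≥ 110
  N26: +25 → 25 < 110
Round 3 — N23 buckles.
No further bucklings.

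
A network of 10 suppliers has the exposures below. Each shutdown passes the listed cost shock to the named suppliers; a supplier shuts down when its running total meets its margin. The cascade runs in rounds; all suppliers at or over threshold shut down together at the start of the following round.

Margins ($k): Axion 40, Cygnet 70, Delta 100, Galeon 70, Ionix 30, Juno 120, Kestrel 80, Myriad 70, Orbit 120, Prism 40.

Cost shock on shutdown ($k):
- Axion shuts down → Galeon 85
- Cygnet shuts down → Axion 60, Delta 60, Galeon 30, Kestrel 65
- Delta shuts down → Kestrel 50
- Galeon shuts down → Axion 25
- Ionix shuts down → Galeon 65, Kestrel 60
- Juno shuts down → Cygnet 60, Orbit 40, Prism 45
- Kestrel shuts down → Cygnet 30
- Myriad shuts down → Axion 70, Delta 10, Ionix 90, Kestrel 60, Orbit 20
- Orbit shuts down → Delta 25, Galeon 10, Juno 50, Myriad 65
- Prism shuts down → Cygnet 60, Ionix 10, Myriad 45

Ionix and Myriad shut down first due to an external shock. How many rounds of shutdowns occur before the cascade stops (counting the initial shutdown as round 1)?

Round 1 — Ionix, Myriad shut down (initial).
  Axion: +70 → 70 ≥ 40
  Delta: +10 → 10 < 100
  Galeon: +65 → 65 < 70
  Kestrel: +60+60 → 120 ≥ 80
  Orbit: +20 → 20 < 120
Round 2 — Axion, Kestrel shut down.
  Cygnet: +30 → 30 < 70
  Galeon: +85 → 150 ≥ 70
Round 3 — Galeon shuts down.
No further shutdowns.

3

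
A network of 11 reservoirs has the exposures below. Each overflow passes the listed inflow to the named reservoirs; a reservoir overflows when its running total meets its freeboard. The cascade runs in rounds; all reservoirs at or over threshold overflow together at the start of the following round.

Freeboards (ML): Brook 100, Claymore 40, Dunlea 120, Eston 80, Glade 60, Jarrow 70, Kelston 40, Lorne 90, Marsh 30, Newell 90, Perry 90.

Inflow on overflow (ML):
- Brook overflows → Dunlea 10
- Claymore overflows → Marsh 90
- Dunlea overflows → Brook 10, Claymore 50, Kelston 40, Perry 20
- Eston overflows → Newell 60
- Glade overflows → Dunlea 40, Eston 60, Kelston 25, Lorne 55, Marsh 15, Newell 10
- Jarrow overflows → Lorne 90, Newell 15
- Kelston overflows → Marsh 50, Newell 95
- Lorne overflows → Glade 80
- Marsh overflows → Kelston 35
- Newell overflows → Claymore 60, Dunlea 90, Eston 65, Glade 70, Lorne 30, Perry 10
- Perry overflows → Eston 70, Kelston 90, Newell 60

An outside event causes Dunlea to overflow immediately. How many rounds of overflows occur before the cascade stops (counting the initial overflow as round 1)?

Round 1 — Dunlea overflows (initial).
  Brook: +10 → 10 < 100
  Claymore: +50 → 50 ≥ 40
  Kelston: +40 → 40 ≥ 40
  Perry: +20 → 20 < 90
Round 2 — Claymore, Kelston overflow.
  Marsh: +90+50 → 140 ≥ 30
  Newell: +95 → 95 ≥ 90
Round 3 — Marsh, Newell overflow.
  Eston: +65 → 65 < 80
  Glade: +70 → 70 ≥ 60
  Lorne: +30 → 30 < 90
  Perry: +10 → 30 < 90
Round 4 — Glade overflows.
  Eston: +60 → 125 ≥ 80
  Lorne: +55 → 85 < 90
Round 5 — Eston overflows.
No further overflows.

5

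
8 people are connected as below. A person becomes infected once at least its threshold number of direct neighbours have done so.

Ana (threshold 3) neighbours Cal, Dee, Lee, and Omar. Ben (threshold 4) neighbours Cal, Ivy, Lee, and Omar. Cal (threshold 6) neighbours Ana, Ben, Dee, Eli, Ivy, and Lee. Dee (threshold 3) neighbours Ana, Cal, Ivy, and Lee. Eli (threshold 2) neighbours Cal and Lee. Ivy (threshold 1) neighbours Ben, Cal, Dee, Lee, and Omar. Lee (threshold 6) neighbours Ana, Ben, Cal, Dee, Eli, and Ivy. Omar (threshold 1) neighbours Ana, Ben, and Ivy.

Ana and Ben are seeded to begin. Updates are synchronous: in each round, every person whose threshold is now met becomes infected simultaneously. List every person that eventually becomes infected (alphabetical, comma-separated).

Round 1 — Ana, Ben become infected (initial).
Round 2 — checking thresholds:
  Cal: 2 of 6 neighbours < 6, below threshold.
  Dee: 1 of 4 neighbours < 3, below threshold.
  Ivy: 1 of 5 neighbours ≥ 1, becomes infected.
  Lee: 2 of 6 neighbours < 6, below threshold.
  Omar: 2 of 3 neighbours ≥ 1, becomes infected.
Round 3 — no new infections; cascade stops.

Ana, Ben, Ivy, Omar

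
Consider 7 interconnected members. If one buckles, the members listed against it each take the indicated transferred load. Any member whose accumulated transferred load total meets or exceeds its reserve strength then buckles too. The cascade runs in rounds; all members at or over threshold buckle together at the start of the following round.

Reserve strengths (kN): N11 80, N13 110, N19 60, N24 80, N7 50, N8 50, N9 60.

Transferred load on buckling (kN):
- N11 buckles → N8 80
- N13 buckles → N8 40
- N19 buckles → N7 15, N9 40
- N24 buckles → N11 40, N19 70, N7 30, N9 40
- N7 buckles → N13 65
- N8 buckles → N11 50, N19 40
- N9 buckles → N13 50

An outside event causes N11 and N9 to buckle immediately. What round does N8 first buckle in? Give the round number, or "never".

Round 1 — N11, N9 buckle (initial).
  N13: +50 → 50 < 110
  N8: +80 → 80 ≥ 50
Round 2 — N8 buckles.
  N19: +40 → 40 < 60
No further bucklings.

2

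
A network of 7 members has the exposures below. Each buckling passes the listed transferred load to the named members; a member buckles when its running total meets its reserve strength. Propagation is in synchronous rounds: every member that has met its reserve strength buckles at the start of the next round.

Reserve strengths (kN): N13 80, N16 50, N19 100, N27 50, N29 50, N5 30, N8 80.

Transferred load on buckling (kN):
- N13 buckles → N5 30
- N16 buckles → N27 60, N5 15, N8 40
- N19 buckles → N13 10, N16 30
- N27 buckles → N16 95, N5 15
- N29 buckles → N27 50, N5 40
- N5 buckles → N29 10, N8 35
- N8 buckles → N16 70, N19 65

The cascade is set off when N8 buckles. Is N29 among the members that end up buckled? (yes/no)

no

Round 1 — N8 buckles (initial).
  N16: +70 → 70 ≥ 50
  N19: +65 → 65 < 100
Round 2 — N16 buckles.
  N27: +60 → 60 ≥ 50
  N5: +15 → 15 < 30
Round 3 — N27 buckles.
  N5: +15 → 30 ≥ 30
Round 4 — N5 buckles.
  N29: +10 → 10 < 50
No further bucklings.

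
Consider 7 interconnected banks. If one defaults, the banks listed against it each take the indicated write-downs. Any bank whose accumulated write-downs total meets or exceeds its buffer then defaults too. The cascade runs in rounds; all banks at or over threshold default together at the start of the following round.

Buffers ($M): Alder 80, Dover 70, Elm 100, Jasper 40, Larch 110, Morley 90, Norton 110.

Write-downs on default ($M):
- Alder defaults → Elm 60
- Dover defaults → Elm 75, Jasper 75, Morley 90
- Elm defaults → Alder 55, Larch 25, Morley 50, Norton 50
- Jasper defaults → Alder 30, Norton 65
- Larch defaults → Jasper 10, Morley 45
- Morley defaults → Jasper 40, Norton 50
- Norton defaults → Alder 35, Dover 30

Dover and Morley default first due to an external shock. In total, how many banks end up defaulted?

Round 1 — Dover, Morley default (initial).
  Elm: +75 → 75 < 100
  Jasper: +75+40 → 115 ≥ 40
  Norton: +50 → 50 < 110
Round 2 — Jasper defaults.
  Alder: +30 → 30 < 80
  Norton: +65 → 115 ≥ 110
Round 3 — Norton defaults.
  Alder: +35 → 65 < 80
No further defaults.

4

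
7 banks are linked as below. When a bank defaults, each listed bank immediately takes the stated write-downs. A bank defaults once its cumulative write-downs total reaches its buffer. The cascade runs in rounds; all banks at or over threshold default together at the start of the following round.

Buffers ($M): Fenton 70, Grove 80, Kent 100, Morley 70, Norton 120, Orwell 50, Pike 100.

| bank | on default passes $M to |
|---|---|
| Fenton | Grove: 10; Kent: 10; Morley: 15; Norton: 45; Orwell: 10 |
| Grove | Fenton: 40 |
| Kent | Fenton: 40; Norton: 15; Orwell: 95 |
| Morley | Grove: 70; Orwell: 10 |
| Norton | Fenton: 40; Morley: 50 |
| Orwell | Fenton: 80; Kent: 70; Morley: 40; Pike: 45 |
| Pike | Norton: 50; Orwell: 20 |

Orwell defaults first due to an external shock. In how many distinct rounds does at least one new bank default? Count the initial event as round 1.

Round 1 — Orwell defaults (initial).
  Fenton: +80 → 80 ≥ 70
  Kent: +70 → 70 < 100
  Morley: +40 → 40 < 70
  Pike: +45 → 45 < 100
Round 2 — Fenton defaults.
  Grove: +10 → 10 < 80
  Kent: +10 → 80 < 100
  Morley: +15 → 55 < 70
  Norton: +45 → 45 < 120
No further defaults.

2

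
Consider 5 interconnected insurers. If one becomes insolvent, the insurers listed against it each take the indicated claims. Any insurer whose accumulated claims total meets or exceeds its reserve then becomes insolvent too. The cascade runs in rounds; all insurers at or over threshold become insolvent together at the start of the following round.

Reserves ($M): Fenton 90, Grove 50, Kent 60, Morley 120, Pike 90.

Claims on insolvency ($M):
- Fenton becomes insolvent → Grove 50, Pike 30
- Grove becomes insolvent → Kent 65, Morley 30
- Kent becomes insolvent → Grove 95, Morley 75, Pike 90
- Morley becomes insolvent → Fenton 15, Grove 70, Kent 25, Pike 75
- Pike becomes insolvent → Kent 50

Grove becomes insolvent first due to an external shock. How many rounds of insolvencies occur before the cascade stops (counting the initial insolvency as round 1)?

Round 1 — Grove becomes insolvent (initial).
  Kent: +65 → 65 ≥ 60
  Morley: +30 → 30 < 120
Round 2 — Kent becomes insolvent.
  Morley: +75 → 105 < 120
  Pike: +90 → 90 ≥ 90
Round 3 — Pike becomes insolvent.
No further insolvencies.

3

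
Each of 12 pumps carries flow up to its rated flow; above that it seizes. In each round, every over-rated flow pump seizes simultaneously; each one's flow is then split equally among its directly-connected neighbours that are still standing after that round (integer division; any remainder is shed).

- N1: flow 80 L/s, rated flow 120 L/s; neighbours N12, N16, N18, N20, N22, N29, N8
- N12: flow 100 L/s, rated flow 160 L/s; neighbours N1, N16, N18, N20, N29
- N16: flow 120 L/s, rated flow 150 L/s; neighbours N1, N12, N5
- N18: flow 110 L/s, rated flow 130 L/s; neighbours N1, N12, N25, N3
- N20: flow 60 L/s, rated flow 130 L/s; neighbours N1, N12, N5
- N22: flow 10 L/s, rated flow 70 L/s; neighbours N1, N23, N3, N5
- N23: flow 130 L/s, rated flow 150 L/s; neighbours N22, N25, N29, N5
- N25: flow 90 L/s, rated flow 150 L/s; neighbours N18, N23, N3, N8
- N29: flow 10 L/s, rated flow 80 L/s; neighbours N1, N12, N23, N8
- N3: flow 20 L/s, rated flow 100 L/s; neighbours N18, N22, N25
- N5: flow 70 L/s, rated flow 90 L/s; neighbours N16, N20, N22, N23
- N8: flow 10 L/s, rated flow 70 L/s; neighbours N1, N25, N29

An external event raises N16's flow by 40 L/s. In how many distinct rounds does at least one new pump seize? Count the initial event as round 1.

Round 1 — N16 at 160 > 150. N16 seizes.
  N16 sheds 160 L/s to N1, N12, N5: 53 each (1 lost).
    N1: 80+53 = 133 > 120
    N12: 100+53 = 153 ≤ 160
    N5: 70+53 = 123 > 90
Round 2 — N1, N5 seize.
  N1 sheds 133 L/s to N12, N18, N20, N22, N29, N8: 22 each (1 lost).
    N12: 153+22 = 175 > 160
    N18: 110+22 = 132 > 130
    N20: 60+22 = 82 ≤ 130
    N22: 10+22 = 32 ≤ 70
    N29: 10+22 = 32 ≤ 80
    N8: 10+22 = 32 ≤ 70
  N5 sheds 123 L/s to N20, N22, N23: 41 each.
    N20: 82+41 = 123 ≤ 130
    N22: 32+41 = 73 > 70
    N23: 130+41 = 171 > 150
Round 3 — N12, N18, N22, N23 seize.
  N12 sheds 175 L/s to N20, N29: 87 each (1 lost).
    N20: 123+87 = 210 > 130
    N29: 32+87 = 119 > 80
  N18 sheds 132 L/s to N25, N3: 66 each.
    N25: 90+66 = 156 > 150
    N3: 20+66 = 86 ≤ 100
  N22 sheds 73 L/s to N3: 73 each.
    N3: 86+73 = 159 > 100
  N23 sheds 171 L/s to N25, N29: 85 each (1 lost).
    N25: 156+85 = 241 > 150
    N29: 119+85 = 204 > 80
Round 4 — N20, N25, N29, N3 seize.
  N20 sheds 210 L/s: no online neighbours, lost.
  N25 sheds 241 L/s to N8: 241 each.
    N8: 32+241 = 273 > 70
  N29 sheds 204 L/s to N8: 204 each.
    N8: 273+204 = 477 > 70
  N3 sheds 159 L/s: no online neighbours, lost.
Round 5 — N8 seizes.
  N8 sheds 477 L/s: no online neighbours, lost.
No further seizures.

5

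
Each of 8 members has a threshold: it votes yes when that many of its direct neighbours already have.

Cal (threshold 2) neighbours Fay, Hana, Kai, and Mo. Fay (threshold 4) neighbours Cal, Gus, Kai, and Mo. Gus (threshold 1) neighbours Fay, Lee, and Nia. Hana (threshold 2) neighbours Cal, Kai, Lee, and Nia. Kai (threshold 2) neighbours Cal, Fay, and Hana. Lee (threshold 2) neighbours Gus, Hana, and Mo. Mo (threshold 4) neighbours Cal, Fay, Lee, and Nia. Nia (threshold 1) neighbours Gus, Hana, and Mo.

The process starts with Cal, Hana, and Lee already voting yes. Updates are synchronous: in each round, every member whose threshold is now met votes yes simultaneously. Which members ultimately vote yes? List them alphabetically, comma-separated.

Cal, Gus, Hana, Kai, Lee, Nia

Round 1 — Cal, Hana, Lee vote yes (initial).
Round 2 — checking thresholds:
  Fay: 1 of 4 neighbours < 4, holds.
  Gus: 1 of 3 neighbours ≥ 1, votes yes.
  Kai: 2 of 3 neighbours ≥ 2, votes yes.
  Mo: 2 of 4 neighbours < 4, holds.
  Nia: 1 of 3 neighbours ≥ 1, votes yes.
Round 3 — no new yes votes; cascade stops.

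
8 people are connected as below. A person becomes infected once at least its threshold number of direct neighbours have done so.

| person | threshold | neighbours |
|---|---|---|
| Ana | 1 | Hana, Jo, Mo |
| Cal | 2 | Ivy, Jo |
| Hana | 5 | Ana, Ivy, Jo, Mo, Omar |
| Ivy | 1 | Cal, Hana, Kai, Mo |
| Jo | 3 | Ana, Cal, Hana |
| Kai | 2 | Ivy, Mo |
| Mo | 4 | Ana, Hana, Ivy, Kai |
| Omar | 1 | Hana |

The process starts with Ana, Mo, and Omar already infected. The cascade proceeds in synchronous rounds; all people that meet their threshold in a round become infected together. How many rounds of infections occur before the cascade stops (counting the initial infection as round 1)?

Round 1 — Ana, Mo, Omar become infected (initial).
Round 2 — checking thresholds:
  Hana: 3 of 5 neighbours < 5, not yet.
  Ivy: 1 of 4 neighbours ≥ 1, becomes infected.
  Jo: 1 of 3 neighbours < 3, not yet.
  Kai: 1 of 2 neighbours < 2, not yet.
Round 3 — checking thresholds:
  Cal: 1 of 2 neighbours < 2, not yet.
  Hana: 4 of 5 neighbours < 5, not yet.
  Jo: 1 of 3 neighbours < 3, not yet.
  Kai: 2 of 2 neighbours ≥ 2, becomes infected.
Round 4 — no new infections; cascade stops.

3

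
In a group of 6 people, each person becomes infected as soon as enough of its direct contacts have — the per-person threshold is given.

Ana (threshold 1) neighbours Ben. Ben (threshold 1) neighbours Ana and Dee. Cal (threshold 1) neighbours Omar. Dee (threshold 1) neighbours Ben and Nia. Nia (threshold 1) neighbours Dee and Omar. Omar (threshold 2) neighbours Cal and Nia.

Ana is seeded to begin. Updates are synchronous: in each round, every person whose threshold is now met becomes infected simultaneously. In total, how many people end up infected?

4

Round 1 — Ana becomes infected (initial).
Round 2 — checking thresholds:
  Ben: 1 of 2 neighbours ≥ 1, becomes infected.
Round 3 — checking thresholds:
  Dee: 1 of 2 neighbours ≥ 1, becomes infected.
Round 4 — checking thresholds:
  Nia: 1 of 2 neighbours ≥ 1, becomes infected.
Round 5 — no new infections; cascade stops.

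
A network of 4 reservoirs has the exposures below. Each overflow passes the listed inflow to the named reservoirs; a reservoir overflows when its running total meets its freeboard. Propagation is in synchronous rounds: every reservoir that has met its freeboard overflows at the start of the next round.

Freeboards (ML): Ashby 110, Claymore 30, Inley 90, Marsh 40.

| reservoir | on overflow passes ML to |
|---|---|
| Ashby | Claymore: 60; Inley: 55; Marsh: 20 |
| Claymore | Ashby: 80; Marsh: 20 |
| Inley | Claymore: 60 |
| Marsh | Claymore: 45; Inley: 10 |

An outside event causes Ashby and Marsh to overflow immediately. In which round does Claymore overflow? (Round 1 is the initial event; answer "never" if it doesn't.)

Round 1 — Ashby, Marsh overflow (initial).
  Claymore: +60+45 → 105 ≥ 30
  Inley: +55+10 → 65 < 90
Round 2 — Claymore overflows.
No further overflows.

2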